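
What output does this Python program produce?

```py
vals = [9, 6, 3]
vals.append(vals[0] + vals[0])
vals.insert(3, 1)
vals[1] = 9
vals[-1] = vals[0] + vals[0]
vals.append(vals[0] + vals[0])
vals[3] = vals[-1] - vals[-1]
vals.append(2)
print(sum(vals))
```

append vals[0]+vals[0] = 9+9 = 18 → [9, 6, 3, 18]
insert 1 at 3 → [9, 6, 3, 1, 18]
vals[1] = 9 → [9, 9, 3, 1, 18]
vals[-1] = vals[0]+vals[0] = 9+9 = 18 → [9, 9, 3, 1, 18]
append vals[0]+vals[0] = 9+9 = 18 → [9, 9, 3, 1, 18, 18]
vals[3] = vals[-1]-vals[-1] = 18-18 = 0 → [9, 9, 3, 0, 18, 18]
append 2 → [9, 9, 3, 0, 18, 18, 2]
sum = 59

59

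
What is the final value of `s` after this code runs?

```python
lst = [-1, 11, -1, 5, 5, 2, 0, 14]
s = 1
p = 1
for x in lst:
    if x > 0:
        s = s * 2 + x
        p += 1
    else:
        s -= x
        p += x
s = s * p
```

1336

x=-1: not >0, s = 1-(-1) = 2; p=0
x=11: >0, s = 2*2+11 = 15; p=1
x=-1: not >0, s = 15-(-1) = 16; p=0
x=5: >0, s = 16*2+5 = 37; p=1
x=5: >0, s = 37*2+5 = 79; p=2
x=2: >0, s = 79*2+2 = 160; p=3
x=0: not >0, s = 160-0 = 160; p=3
x=14: >0, s = 160*2+14 = 334; p=4
s*p = 334*4 = 1336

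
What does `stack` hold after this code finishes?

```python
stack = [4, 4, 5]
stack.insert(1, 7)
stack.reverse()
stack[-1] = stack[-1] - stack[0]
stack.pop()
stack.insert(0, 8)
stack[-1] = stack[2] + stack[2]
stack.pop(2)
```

insert 7 at 1 → [4, 7, 4, 5]
reverse → [5, 4, 7, 4]
stack[-1] = stack[-1]-stack[0] = 4-5 = -1 → [5, 4, 7, -1]
pop() removes -1 → [5, 4, 7]
insert 8 at 0 → [8, 5, 4, 7]
stack[-1] = stack[2]+stack[2] = 4+4 = 8 → [8, 5, 4, 8]
pop(2) removes 4 → [8, 5, 8]

[8, 5, 8]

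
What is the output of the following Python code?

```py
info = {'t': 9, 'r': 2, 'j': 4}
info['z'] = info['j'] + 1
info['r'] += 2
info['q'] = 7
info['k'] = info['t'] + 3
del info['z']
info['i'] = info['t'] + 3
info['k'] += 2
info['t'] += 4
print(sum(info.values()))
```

info['z'] = info['j']+1 = 5 → {'t': 9, 'r': 2, 'j': 4, 'z': 5}
info['r'] = 2+2 = 4 → {'t': 9, 'r': 4, 'j': 4, 'z': 5}
info['q'] = 7 → {'t': 9, 'r': 4, 'j': 4, 'z': 5, 'q': 7}
info['k'] = info['t']+3 = 12 → {'t': 9, 'r': 4, 'j': 4, 'z': 5, 'q': 7, 'k': 12}
del 'z' → {'t': 9, 'r': 4, 'j': 4, 'q': 7, 'k': 12}
info['i'] = info['t']+3 = 12 → {'t': 9, 'r': 4, 'j': 4, 'q': 7, 'k': 12, 'i': 12}
info['k'] = 12+2 = 14 → {'t': 9, 'r': 4, 'j': 4, 'q': 7, 'k': 14, 'i': 12}
info['t'] = 9+4 = 13 → {'t': 13, 'r': 4, 'j': 4, 'q': 7, 'k': 14, 'i': 12}
sum of values = 54

54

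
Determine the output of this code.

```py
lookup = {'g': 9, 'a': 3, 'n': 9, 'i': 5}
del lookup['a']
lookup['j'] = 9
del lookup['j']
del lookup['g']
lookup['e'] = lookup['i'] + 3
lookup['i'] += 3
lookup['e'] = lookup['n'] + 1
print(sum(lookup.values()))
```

27

del 'a' → {'g': 9, 'n': 9, 'i': 5}
lookup['j'] = 9 → {'g': 9, 'n': 9, 'i': 5, 'j': 9}
del 'j' → {'g': 9, 'n': 9, 'i': 5}
del 'g' → {'n': 9, 'i': 5}
lookup['e'] = lookup['i']+3 = 8 → {'n': 9, 'i': 5, 'e': 8}
lookup['i'] = 5+3 = 8 → {'n': 9, 'i': 8, 'e': 8}
lookup['e'] = lookup['n']+1 = 10 → {'n': 9, 'i': 8, 'e': 10}
sum of values = 27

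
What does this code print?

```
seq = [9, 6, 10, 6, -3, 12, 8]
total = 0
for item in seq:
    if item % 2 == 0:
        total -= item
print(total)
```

-42

item=9: not even
item=6: even, total = 0-6 = -6
item=10: even, total = (-6)-10 = -16
item=6: even, total = (-16)-6 = -22
item=-3: not even
item=12: even, total = (-22)-12 = -34
item=8: even, total = (-34)-8 = -42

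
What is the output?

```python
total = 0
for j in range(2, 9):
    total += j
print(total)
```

j=2: total = 0+2 = 2
j=3: total = 2+3 = 5
j=4: total = 5+4 = 9
j=5: total = 9+5 = 14
j=6: total = 14+6 = 20
j=7: total = 20+7 = 27
j=8: total = 27+8 = 35

35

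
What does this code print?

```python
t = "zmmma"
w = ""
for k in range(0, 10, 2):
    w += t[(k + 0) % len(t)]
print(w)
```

k=0: add t[0]='z' → 'z'
k=2: add t[2]='m' → 'zm'
k=4: add t[4]='a' → 'zma'
k=6: add t[1]='m' → 'zmam'
k=8: add t[3]='m' → 'zmamm'

zmamm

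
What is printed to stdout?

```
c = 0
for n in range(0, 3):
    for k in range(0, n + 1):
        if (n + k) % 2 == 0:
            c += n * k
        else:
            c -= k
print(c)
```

4

n=0,k=0: even sum, c = 0+0 = 0
n=1,k=0: odd sum, c = 0-0 = 0
n=1,k=1: even sum, c = 0+1 = 1
n=2,k=0: even sum, c = 1+0 = 1
n=2,k=1: odd sum, c = 1-1 = 0
n=2,k=2: even sum, c = 0+4 = 4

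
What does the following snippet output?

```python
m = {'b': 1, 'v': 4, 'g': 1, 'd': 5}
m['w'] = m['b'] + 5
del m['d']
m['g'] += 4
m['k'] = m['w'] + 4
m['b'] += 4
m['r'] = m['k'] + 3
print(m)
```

m['w'] = m['b']+5 = 6 → {'b': 1, 'v': 4, 'g': 1, 'd': 5, 'w': 6}
del 'd' → {'b': 1, 'v': 4, 'g': 1, 'w': 6}
m['g'] = 1+4 = 5 → {'b': 1, 'v': 4, 'g': 5, 'w': 6}
m['k'] = m['w']+4 = 10 → {'b': 1, 'v': 4, 'g': 5, 'w': 6, 'k': 10}
m['b'] = 1+4 = 5 → {'b': 5, 'v': 4, 'g': 5, 'w': 6, 'k': 10}
m['r'] = m['k']+3 = 13 → {'b': 5, 'v': 4, 'g': 5, 'w': 6, 'k': 10, 'r': 13}

{'b': 5, 'v': 4, 'g': 5, 'w': 6, 'k': 10, 'r': 13}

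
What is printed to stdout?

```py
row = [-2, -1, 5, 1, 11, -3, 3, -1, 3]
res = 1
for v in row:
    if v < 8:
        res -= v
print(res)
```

v=-2: <8, res = 1-(-2) = 3
v=-1: <8, res = 3-(-1) = 4
v=5: <8, res = 4-5 = -1
v=1: <8, res = (-1)-1 = -2
v=11: not <8
v=-3: <8, res = (-2)-(-3) = 1
v=3: <8, res = 1-3 = -2
v=-1: <8, res = (-2)-(-1) = -1
v=3: <8, res = (-1)-3 = -4

-4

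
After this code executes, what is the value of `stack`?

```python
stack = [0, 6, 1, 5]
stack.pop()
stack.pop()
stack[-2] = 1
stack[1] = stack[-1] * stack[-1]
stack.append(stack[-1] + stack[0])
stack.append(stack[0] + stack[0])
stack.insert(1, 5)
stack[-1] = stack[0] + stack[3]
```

[1, 5, 36, 37, 38]

pop() removes 5 → [0, 6, 1]
pop() removes 1 → [0, 6]
stack[-2] = 1 → [1, 6]
stack[1] = stack[-1]*stack[-1] = 6*6 = 36 → [1, 36]
append stack[-1]+stack[0] = 36+1 = 37 → [1, 36, 37]
append stack[0]+stack[0] = 1+1 = 2 → [1, 36, 37, 2]
insert 5 at 1 → [1, 5, 36, 37, 2]
stack[-1] = stack[0]+stack[3] = 1+37 = 38 → [1, 5, 36, 37, 38]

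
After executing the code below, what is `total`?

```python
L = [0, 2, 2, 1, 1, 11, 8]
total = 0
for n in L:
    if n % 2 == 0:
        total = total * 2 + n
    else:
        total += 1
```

n=0: even, total = 0*2+0 = 0
n=2: even, total = 0*2+2 = 2
n=2: even, total = 2*2+2 = 6
n=1: not even, total = 6+1 = 7
n=1: not even, total = 7+1 = 8
n=11: not even, total = 8+1 = 9
n=8: even, total = 9*2+8 = 26

26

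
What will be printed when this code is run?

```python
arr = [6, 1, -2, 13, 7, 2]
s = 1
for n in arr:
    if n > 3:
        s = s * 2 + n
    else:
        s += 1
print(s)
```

n=6: >3, s = 1*2+6 = 8
n=1: not >3, s = 8+1 = 9
n=-2: not >3, s = 9+1 = 10
n=13: >3, s = 10*2+13 = 33
n=7: >3, s = 33*2+7 = 73
n=2: not >3, s = 73+1 = 74

74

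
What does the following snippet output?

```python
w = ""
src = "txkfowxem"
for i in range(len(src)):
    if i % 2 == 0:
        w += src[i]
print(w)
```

tkoxm

i=0: add 't' → 't'
i=1: skip
i=2: add 'k' → 'tk'
i=3: skip
i=4: add 'o' → 'tko'
i=5: skip
i=6: add 'x' → 'tkox'
i=7: skip
i=8: add 'm' → 'tkoxm'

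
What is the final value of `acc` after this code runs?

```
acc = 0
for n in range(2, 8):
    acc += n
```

n=2: acc = 0+2 = 2
n=3: acc = 2+3 = 5
n=4: acc = 5+4 = 9
n=5: acc = 9+5 = 14
n=6: acc = 14+6 = 20
n=7: acc = 20+7 = 27

27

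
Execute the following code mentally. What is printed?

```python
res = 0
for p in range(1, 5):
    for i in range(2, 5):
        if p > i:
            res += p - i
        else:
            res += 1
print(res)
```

p=1,i=2: not 1>2, res = 0+1 = 1
p=1,i=3: not 1>3, res = 1+1 = 2
p=1,i=4: not 1>4, res = 2+1 = 3
p=2,i=2: not 2>2, res = 3+1 = 4
p=2,i=3: not 2>3, res = 4+1 = 5
p=2,i=4: not 2>4, res = 5+1 = 6
p=3,i=2: 3>2, res = 6+1 = 7
p=3,i=3: not 3>3, res = 7+1 = 8
p=3,i=4: not 3>4, res = 8+1 = 9
p=4,i=2: 4>2, res = 9+2 = 11
p=4,i=3: 4>3, res = 11+1 = 12
p=4,i=4: not 4>4, res = 12+1 = 13

13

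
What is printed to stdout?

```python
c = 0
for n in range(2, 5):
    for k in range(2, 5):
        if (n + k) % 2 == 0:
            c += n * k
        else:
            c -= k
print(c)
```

33

n=2,k=2: even sum, c = 0+4 = 4
n=2,k=3: odd sum, c = 4-3 = 1
n=2,k=4: even sum, c = 1+8 = 9
n=3,k=2: odd sum, c = 9-2 = 7
n=3,k=3: even sum, c = 7+9 = 16
n=3,k=4: odd sum, c = 16-4 = 12
n=4,k=2: even sum, c = 12+8 = 20
n=4,k=3: odd sum, c = 20-3 = 17
n=4,k=4: even sum, c = 17+16 = 33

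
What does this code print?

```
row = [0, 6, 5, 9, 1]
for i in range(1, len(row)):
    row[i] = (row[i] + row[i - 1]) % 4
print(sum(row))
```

6

i=1: row[1] = (6+0)%4 = 2 → [0, 2, 5, 9, 1]
i=2: row[2] = (5+2)%4 = 3 → [0, 2, 3, 9, 1]
i=3: row[3] = (9+3)%4 = 0 → [0, 2, 3, 0, 1]
i=4: row[4] = (1+0)%4 = 1 → [0, 2, 3, 0, 1]
sum = 6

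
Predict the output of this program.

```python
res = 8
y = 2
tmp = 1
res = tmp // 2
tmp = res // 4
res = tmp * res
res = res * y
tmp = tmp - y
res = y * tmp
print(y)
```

2

res = 1//2 = 0
tmp = 0//4 = 0
res = 0*0 = 0
res = 0*2 = 0
tmp = 0-2 = -2
res = 2*(-2) = -4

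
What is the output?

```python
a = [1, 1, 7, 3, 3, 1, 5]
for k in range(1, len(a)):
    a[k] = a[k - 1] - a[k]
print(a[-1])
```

-19

k=1: a[1] = 1-1 = 0 → [1, 0, 7, 3, 3, 1, 5]
k=2: a[2] = 0-7 = -7 → [1, 0, -7, 3, 3, 1, 5]
k=3: a[3] = (-7)-3 = -10 → [1, 0, -7, -10, 3, 1, 5]
k=4: a[4] = (-10)-3 = -13 → [1, 0, -7, -10, -13, 1, 5]
k=5: a[5] = (-13)-1 = -14 → [1, 0, -7, -10, -13, -14, 5]
k=6: a[6] = (-14)-5 = -19 → [1, 0, -7, -10, -13, -14, -19]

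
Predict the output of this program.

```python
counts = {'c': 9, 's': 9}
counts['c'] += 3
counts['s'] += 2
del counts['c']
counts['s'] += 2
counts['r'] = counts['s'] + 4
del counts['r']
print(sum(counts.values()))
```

counts['c'] = 9+3 = 12 → {'c': 12, 's': 9}
counts['s'] = 9+2 = 11 → {'c': 12, 's': 11}
del 'c' → {'s': 11}
counts['s'] = 11+2 = 13 → {'s': 13}
counts['r'] = counts['s']+4 = 17 → {'s': 13, 'r': 17}
del 'r' → {'s': 13}
sum of values = 13

13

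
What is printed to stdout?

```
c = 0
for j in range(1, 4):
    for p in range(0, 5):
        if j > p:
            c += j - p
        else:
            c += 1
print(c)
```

j=1,p=0: 1>0, c = 0+1 = 1
j=1,p=1: not 1>1, c = 1+1 = 2
j=1,p=2: not 1>2, c = 2+1 = 3
j=1,p=3: not 1>3, c = 3+1 = 4
j=1,p=4: not 1>4, c = 4+1 = 5
j=2,p=0: 2>0, c = 5+2 = 7
j=2,p=1: 2>1, c = 7+1 = 8
j=2,p=2: not 2>2, c = 8+1 = 9
j=2,p=3: not 2>3, c = 9+1 = 10
j=2,p=4: not 2>4, c = 10+1 = 11
j=3,p=0: 3>0, c = 11+3 = 14
j=3,p=1: 3>1, c = 14+2 = 16
j=3,p=2: 3>2, c = 16+1 = 17
j=3,p=3: not 3>3, c = 17+1 = 18
j=3,p=4: not 3>4, c = 18+1 = 19

19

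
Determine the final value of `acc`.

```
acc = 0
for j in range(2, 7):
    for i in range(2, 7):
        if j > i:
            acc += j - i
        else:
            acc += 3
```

j=2,i=2: not 2>2, acc = 0+3 = 3
j=2,i=3: not 2>3, acc = 3+3 = 6
j=2,i=4: not 2>4, acc = 6+3 = 9
j=2,i=5: not 2>5, acc = 9+3 = 12
j=2,i=6: not 2>6, acc = 12+3 = 15
j=3,i=2: 3>2, acc = 15+1 = 16
j=3,i=3: not 3>3, acc = 16+3 = 19
j=3,i=4: not 3>4, acc = 19+3 = 22
j=3,i=5: not 3>5, acc = 22+3 = 25
j=3,i=6: not 3>6, acc = 25+3 = 28
j=4,i=2: 4>2, acc = 28+2 = 30
j=4,i=3: 4>3, acc = 30+1 = 31
j=4,i=4: not 4>4, acc = 31+3 = 34
j=4,i=5: not 4>5, acc = 34+3 = 37
j=4,i=6: not 4>6, acc = 37+3 = 40
j=5,i=2: 5>2, acc = 40+3 = 43
j=5,i=3: 5>3, acc = 43+2 = 45
j=5,i=4: 5>4, acc = 45+1 = 46
j=5,i=5: not 5>5, acc = 46+3 = 49
j=5,i=6: not 5>6, acc = 49+3 = 52
j=6,i=2: 6>2, acc = 52+4 = 56
j=6,i=3: 6>3, acc = 56+3 = 59
j=6,i=4: 6>4, acc = 59+2 = 61
j=6,i=5: 6>5, acc = 61+1 = 62
j=6,i=6: not 6>6, acc = 62+3 = 65

65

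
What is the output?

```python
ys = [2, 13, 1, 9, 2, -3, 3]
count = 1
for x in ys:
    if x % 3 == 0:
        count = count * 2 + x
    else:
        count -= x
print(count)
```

x=2: not %3==0, count = 1-2 = -1
x=13: not %3==0, count = (-1)-13 = -14
x=1: not %3==0, count = (-14)-1 = -15
x=9: %3==0, count = (-15)*2+9 = -21
x=2: not %3==0, count = (-21)-2 = -23
x=-3: %3==0, count = (-23)*2+(-3) = -49
x=3: %3==0, count = (-49)*2+3 = -95

-95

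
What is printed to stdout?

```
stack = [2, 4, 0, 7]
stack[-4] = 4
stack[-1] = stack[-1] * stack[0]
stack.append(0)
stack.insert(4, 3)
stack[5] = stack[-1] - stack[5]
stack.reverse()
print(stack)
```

[0, 3, 28, 0, 4, 4]

stack[-4] = 4 → [4, 4, 0, 7]
stack[-1] = stack[-1]*stack[0] = 7*4 = 28 → [4, 4, 0, 28]
append 0 → [4, 4, 0, 28, 0]
insert 3 at 4 → [4, 4, 0, 28, 3, 0]
stack[5] = stack[-1]-stack[5] = 0-0 = 0 → [4, 4, 0, 28, 3, 0]
reverse → [0, 3, 28, 0, 4, 4]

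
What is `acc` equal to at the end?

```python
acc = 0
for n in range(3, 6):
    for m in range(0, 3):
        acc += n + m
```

n=3,m=0: acc = 0+3 = 3
n=3,m=1: acc = 3+4 = 7
n=3,m=2: acc = 7+5 = 12
n=4,m=0: acc = 12+4 = 16
n=4,m=1: acc = 16+5 = 21
n=4,m=2: acc = 21+6 = 27
n=5,m=0: acc = 27+5 = 32
n=5,m=1: acc = 32+6 = 38
n=5,m=2: acc = 38+7 = 45

45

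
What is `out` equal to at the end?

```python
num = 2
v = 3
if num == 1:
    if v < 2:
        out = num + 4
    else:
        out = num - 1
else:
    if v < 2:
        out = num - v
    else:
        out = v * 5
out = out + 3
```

18

num=2, v=3
num == 1 is False; v < 2 is False
→ out = v * 5 = 15
out = 15+3 = 18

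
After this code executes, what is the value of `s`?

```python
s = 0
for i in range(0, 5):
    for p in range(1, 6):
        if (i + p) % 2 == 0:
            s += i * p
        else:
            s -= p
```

33

i=0,p=1: odd sum, s = 0-1 = -1
i=0,p=2: even sum, s = (-1)+0 = -1
i=0,p=3: odd sum, s = (-1)-3 = -4
i=0,p=4: even sum, s = (-4)+0 = -4
i=0,p=5: odd sum, s = (-4)-5 = -9
i=1,p=1: even sum, s = (-9)+1 = -8
i=1,p=2: odd sum, s = (-8)-2 = -10
i=1,p=3: even sum, s = (-10)+3 = -7
i=1,p=4: odd sum, s = (-7)-4 = -11
i=1,p=5: even sum, s = (-11)+5 = -6
i=2,p=1: odd sum, s = (-6)-1 = -7
i=2,p=2: even sum, s = (-7)+4 = -3
i=2,p=3: odd sum, s = (-3)-3 = -6
i=2,p=4: even sum, s = (-6)+8 = 2
i=2,p=5: odd sum, s = 2-5 = -3
i=3,p=1: even sum, s = (-3)+3 = 0
i=3,p=2: odd sum, s = 0-2 = -2
i=3,p=3: even sum, s = (-2)+9 = 7
i=3,p=4: odd sum, s = 7-4 = 3
i=3,p=5: even sum, s = 3+15 = 18
i=4,p=1: odd sum, s = 18-1 = 17
i=4,p=2: even sum, s = 17+8 = 25
i=4,p=3: odd sum, s = 25-3 = 22
i=4,p=4: even sum, s = 22+16 = 38
i=4,p=5: odd sum, s = 38-5 = 33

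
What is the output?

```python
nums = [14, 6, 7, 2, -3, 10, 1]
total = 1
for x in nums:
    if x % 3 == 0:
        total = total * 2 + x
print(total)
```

x=14: not %3==0
x=6: %3==0, total = 1*2+6 = 8
x=7: not %3==0
x=2: not %3==0
x=-3: %3==0, total = 8*2+(-3) = 13
x=10: not %3==0
x=1: not %3==0

13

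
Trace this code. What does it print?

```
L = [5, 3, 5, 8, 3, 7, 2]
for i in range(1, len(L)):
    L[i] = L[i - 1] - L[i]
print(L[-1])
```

i=1: L[1] = 5-3 = 2 → [5, 2, 5, 8, 3, 7, 2]
i=2: L[2] = 2-5 = -3 → [5, 2, -3, 8, 3, 7, 2]
i=3: L[3] = (-3)-8 = -11 → [5, 2, -3, -11, 3, 7, 2]
i=4: L[4] = (-11)-3 = -14 → [5, 2, -3, -11, -14, 7, 2]
i=5: L[5] = (-14)-7 = -21 → [5, 2, -3, -11, -14, -21, 2]
i=6: L[6] = (-21)-2 = -23 → [5, 2, -3, -11, -14, -21, -23]

-23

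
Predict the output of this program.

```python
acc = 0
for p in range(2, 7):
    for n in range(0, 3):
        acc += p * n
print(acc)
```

60

p=2,n=0: acc = 0+0 = 0
p=2,n=1: acc = 0+2 = 2
p=2,n=2: acc = 2+4 = 6
p=3,n=0: acc = 6+0 = 6
p=3,n=1: acc = 6+3 = 9
p=3,n=2: acc = 9+6 = 15
p=4,n=0: acc = 15+0 = 15
p=4,n=1: acc = 15+4 = 19
p=4,n=2: acc = 19+8 = 27
p=5,n=0: acc = 27+0 = 27
p=5,n=1: acc = 27+5 = 32
p=5,n=2: acc = 32+10 = 42
p=6,n=0: acc = 42+0 = 42
p=6,n=1: acc = 42+6 = 48
p=6,n=2: acc = 48+12 = 60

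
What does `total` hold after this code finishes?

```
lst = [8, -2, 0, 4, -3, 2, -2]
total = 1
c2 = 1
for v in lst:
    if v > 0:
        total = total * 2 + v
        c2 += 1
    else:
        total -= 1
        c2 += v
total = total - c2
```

42

v=8: >0, total = 1*2+8 = 10; c2=2
v=-2: not >0, total = 10-1 = 9; c2=0
v=0: not >0, total = 9-1 = 8; c2=0
v=4: >0, total = 8*2+4 = 20; c2=1
v=-3: not >0, total = 20-1 = 19; c2=-2
v=2: >0, total = 19*2+2 = 40; c2=-1
v=-2: not >0, total = 40-1 = 39; c2=-3
total-c2 = 39-(-3) = 42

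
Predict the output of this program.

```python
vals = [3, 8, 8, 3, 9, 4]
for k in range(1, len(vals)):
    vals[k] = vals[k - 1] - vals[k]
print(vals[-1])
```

-29

k=1: vals[1] = 3-8 = -5 → [3, -5, 8, 3, 9, 4]
k=2: vals[2] = (-5)-8 = -13 → [3, -5, -13, 3, 9, 4]
k=3: vals[3] = (-13)-3 = -16 → [3, -5, -13, -16, 9, 4]
k=4: vals[4] = (-16)-9 = -25 → [3, -5, -13, -16, -25, 4]
k=5: vals[5] = (-25)-4 = -29 → [3, -5, -13, -16, -25, -29]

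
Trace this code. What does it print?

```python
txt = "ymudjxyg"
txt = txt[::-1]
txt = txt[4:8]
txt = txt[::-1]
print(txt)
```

reverse → 'gyxjdumy'
slice [4:8] → 'dumy'
reverse → 'ymud'

ymud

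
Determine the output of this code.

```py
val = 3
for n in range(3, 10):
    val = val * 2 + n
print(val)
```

n=3: val = 3*2+3 = 9
n=4: val = 9*2+4 = 22
n=5: val = 22*2+5 = 49
n=6: val = 49*2+6 = 104
n=7: val = 104*2+7 = 215
n=8: val = 215*2+8 = 438
n=9: val = 438*2+9 = 885

885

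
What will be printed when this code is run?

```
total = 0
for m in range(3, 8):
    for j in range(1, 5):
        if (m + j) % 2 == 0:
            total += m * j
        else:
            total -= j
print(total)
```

94

m=3,j=1: even sum, total = 0+3 = 3
m=3,j=2: odd sum, total = 3-2 = 1
m=3,j=3: even sum, total = 1+9 = 10
m=3,j=4: odd sum, total = 10-4 = 6
m=4,j=1: odd sum, total = 6-1 = 5
m=4,j=2: even sum, total = 5+8 = 13
m=4,j=3: odd sum, total = 13-3 = 10
m=4,j=4: even sum, total = 10+16 = 26
m=5,j=1: even sum, total = 26+5 = 31
m=5,j=2: odd sum, total = 31-2 = 29
m=5,j=3: even sum, total = 29+15 = 44
m=5,j=4: odd sum, total = 44-4 = 40
m=6,j=1: odd sum, total = 40-1 = 39
m=6,j=2: even sum, total = 39+12 = 51
m=6,j=3: odd sum, total = 51-3 = 48
m=6,j=4: even sum, total = 48+24 = 72
m=7,j=1: even sum, total = 72+7 = 79
m=7,j=2: odd sum, total = 79-2 = 77
m=7,j=3: even sum, total = 77+21 = 98
m=7,j=4: odd sum, total = 98-4 = 94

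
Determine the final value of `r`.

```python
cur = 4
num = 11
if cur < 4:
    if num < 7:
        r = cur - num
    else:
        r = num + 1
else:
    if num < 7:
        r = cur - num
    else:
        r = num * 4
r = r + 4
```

cur=4, num=11
cur < 4 is False; num < 7 is False
→ r = num * 4 = 44
r = 44+4 = 48

48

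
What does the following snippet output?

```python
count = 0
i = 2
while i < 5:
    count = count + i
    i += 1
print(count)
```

i=2: count = 0+2 = 2
i=3: count = 2+3 = 5
i=4: count = 5+4 = 9

9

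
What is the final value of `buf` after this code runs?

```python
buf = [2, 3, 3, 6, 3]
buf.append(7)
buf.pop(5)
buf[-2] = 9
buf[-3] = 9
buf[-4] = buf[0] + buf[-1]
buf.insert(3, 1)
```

[2, 5, 9, 1, 9, 3]

append 7 → [2, 3, 3, 6, 3, 7]
pop(5) removes 7 → [2, 3, 3, 6, 3]
buf[-2] = 9 → [2, 3, 3, 9, 3]
buf[-3] = 9 → [2, 3, 9, 9, 3]
buf[-4] = buf[0]+buf[-1] = 2+3 = 5 → [2, 5, 9, 9, 3]
insert 1 at 3 → [2, 5, 9, 1, 9, 3]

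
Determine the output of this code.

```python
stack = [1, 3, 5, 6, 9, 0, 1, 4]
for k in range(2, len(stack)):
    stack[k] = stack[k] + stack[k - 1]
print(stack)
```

k=2: stack[2] = 5+3 = 8 → [1, 3, 8, 6, 9, 0, 1, 4]
k=3: stack[3] = 6+8 = 14 → [1, 3, 8, 14, 9, 0, 1, 4]
k=4: stack[4] = 9+14 = 23 → [1, 3, 8, 14, 23, 0, 1, 4]
k=5: stack[5] = 0+23 = 23 → [1, 3, 8, 14, 23, 23, 1, 4]
k=6: stack[6] = 1+23 = 24 → [1, 3, 8, 14, 23, 23, 24, 4]
k=7: stack[7] = 4+24 = 28 → [1, 3, 8, 14, 23, 23, 24, 28]

[1, 3, 8, 14, 23, 23, 24, 28]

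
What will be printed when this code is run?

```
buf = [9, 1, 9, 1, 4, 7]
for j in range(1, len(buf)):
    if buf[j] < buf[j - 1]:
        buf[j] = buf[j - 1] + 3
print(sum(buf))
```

j=1: 1<9, buf[1] = 9+3 = 12 → [9, 12, 9, 1, 4, 7]
j=2: 9<12, buf[2] = 12+3 = 15 → [9, 12, 15, 1, 4, 7]
j=3: 1<15, buf[3] = 15+3 = 18 → [9, 12, 15, 18, 4, 7]
j=4: 4<18, buf[4] = 18+3 = 21 → [9, 12, 15, 18, 21, 7]
j=5: 7<21, buf[5] = 21+3 = 24 → [9, 12, 15, 18, 21, 24]
sum = 99

99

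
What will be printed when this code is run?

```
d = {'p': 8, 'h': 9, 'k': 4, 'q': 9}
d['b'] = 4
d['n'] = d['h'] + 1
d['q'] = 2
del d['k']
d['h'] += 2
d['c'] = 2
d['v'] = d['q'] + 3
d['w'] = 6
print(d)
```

d['b'] = 4 → {'p': 8, 'h': 9, 'k': 4, 'q': 9, 'b': 4}
d['n'] = d['h']+1 = 10 → {'p': 8, 'h': 9, 'k': 4, 'q': 9, 'b': 4, 'n': 10}
d['q'] = 2 → {'p': 8, 'h': 9, 'k': 4, 'q': 2, 'b': 4, 'n': 10}
del 'k' → {'p': 8, 'h': 9, 'q': 2, 'b': 4, 'n': 10}
d['h'] = 9+2 = 11 → {'p': 8, 'h': 11, 'q': 2, 'b': 4, 'n': 10}
d['c'] = 2 → {'p': 8, 'h': 11, 'q': 2, 'b': 4, 'n': 10, 'c': 2}
d['v'] = d['q']+3 = 5 → {'p': 8, 'h': 11, 'q': 2, 'b': 4, 'n': 10, 'c': 2, 'v': 5}
d['w'] = 6 → {'p': 8, 'h': 11, 'q': 2, 'b': 4, 'n': 10, 'c': 2, 'v': 5, 'w': 6}

{'p': 8, 'h': 11, 'q': 2, 'b': 4, 'n': 10, 'c': 2, 'v': 5, 'w': 6}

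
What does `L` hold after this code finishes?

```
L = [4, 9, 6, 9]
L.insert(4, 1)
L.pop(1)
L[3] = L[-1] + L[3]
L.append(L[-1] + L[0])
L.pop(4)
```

insert 1 at 4 → [4, 9, 6, 9, 1]
pop(1) removes 9 → [4, 6, 9, 1]
L[3] = L[-1]+L[3] = 1+1 = 2 → [4, 6, 9, 2]
append L[-1]+L[0] = 2+4 = 6 → [4, 6, 9, 2, 6]
pop(4) removes 6 → [4, 6, 9, 2]

[4, 6, 9, 2]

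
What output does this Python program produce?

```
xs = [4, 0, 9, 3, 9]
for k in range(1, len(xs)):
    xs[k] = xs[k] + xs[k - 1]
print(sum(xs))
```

k=1: xs[1] = 0+4 = 4 → [4, 4, 9, 3, 9]
k=2: xs[2] = 9+4 = 13 → [4, 4, 13, 3, 9]
k=3: xs[3] = 3+13 = 16 → [4, 4, 13, 16, 9]
k=4: xs[4] = 9+16 = 25 → [4, 4, 13, 16, 25]
sum = 62

62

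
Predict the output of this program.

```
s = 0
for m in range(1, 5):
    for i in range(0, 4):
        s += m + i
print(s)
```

64

m=1,i=0: s = 0+1 = 1
m=1,i=1: s = 1+2 = 3
m=1,i=2: s = 3+3 = 6
m=1,i=3: s = 6+4 = 10
m=2,i=0: s = 10+2 = 12
m=2,i=1: s = 12+3 = 15
m=2,i=2: s = 15+4 = 19
m=2,i=3: s = 19+5 = 24
m=3,i=0: s = 24+3 = 27
m=3,i=1: s = 27+4 = 31
m=3,i=2: s = 31+5 = 36
m=3,i=3: s = 36+6 = 42
m=4,i=0: s = 42+4 = 46
m=4,i=1: s = 46+5 = 51
m=4,i=2: s = 51+6 = 57
m=4,i=3: s = 57+7 = 64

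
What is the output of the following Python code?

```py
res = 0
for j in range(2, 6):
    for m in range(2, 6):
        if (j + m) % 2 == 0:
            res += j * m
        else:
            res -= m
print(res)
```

j=2,m=2: even sum, res = 0+4 = 4
j=2,m=3: odd sum, res = 4-3 = 1
j=2,m=4: even sum, res = 1+8 = 9
j=2,m=5: odd sum, res = 9-5 = 4
j=3,m=2: odd sum, res = 4-2 = 2
j=3,m=3: even sum, res = 2+9 = 11
j=3,m=4: odd sum, res = 11-4 = 7
j=3,m=5: even sum, res = 7+15 = 22
j=4,m=2: even sum, res = 22+8 = 30
j=4,m=3: odd sum, res = 30-3 = 27
j=4,m=4: even sum, res = 27+16 = 43
j=4,m=5: odd sum, res = 43-5 = 38
j=5,m=2: odd sum, res = 38-2 = 36
j=5,m=3: even sum, res = 36+15 = 51
j=5,m=4: odd sum, res = 51-4 = 47
j=5,m=5: even sum, res = 47+25 = 72

72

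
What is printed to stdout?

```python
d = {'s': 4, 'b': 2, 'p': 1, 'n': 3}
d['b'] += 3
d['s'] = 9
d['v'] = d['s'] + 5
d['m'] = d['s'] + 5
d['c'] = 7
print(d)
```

d['b'] = 2+3 = 5 → {'s': 4, 'b': 5, 'p': 1, 'n': 3}
d['s'] = 9 → {'s': 9, 'b': 5, 'p': 1, 'n': 3}
d['v'] = d['s']+5 = 14 → {'s': 9, 'b': 5, 'p': 1, 'n': 3, 'v': 14}
d['m'] = d['s']+5 = 14 → {'s': 9, 'b': 5, 'p': 1, 'n': 3, 'v': 14, 'm': 14}
d['c'] = 7 → {'s': 9, 'b': 5, 'p': 1, 'n': 3, 'v': 14, 'm': 14, 'c': 7}

{'s': 9, 'b': 5, 'p': 1, 'n': 3, 'v': 14, 'm': 14, 'c': 7}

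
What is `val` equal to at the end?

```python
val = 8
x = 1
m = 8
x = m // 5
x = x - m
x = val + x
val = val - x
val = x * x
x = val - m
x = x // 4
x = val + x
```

1

x = 8//5 = 1
x = 1-8 = -7
x = 8+(-7) = 1
val = 8-1 = 7
val = 1*1 = 1
x = 1-8 = -7
x = (-7)//4 = -2
x = 1+(-2) = -1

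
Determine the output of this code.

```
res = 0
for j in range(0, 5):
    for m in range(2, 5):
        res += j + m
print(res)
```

75

j=0,m=2: res = 0+2 = 2
j=0,m=3: res = 2+3 = 5
j=0,m=4: res = 5+4 = 9
j=1,m=2: res = 9+3 = 12
j=1,m=3: res = 12+4 = 16
j=1,m=4: res = 16+5 = 21
j=2,m=2: res = 21+4 = 25
j=2,m=3: res = 25+5 = 30
j=2,m=4: res = 30+6 = 36
j=3,m=2: res = 36+5 = 41
j=3,m=3: res = 41+6 = 47
j=3,m=4: res = 47+7 = 54
j=4,m=2: res = 54+6 = 60
j=4,m=3: res = 60+7 = 67
j=4,m=4: res = 67+8 = 75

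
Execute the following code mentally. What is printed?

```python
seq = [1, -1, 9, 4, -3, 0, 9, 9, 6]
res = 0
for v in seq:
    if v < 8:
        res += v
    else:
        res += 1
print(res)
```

v=1: <8, res = 0+1 = 1
v=-1: <8, res = 1+(-1) = 0
v=9: not <8, res = 0+1 = 1
v=4: <8, res = 1+4 = 5
v=-3: <8, res = 5+(-3) = 2
v=0: <8, res = 2+0 = 2
v=9: not <8, res = 2+1 = 3
v=9: not <8, res = 3+1 = 4
v=6: <8, res = 4+6 = 10

10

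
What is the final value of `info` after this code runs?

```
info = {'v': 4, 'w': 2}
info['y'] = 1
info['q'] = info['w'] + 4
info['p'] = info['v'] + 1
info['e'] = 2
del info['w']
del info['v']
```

info['y'] = 1 → {'v': 4, 'w': 2, 'y': 1}
info['q'] = info['w']+4 = 6 → {'v': 4, 'w': 2, 'y': 1, 'q': 6}
info['p'] = info['v']+1 = 5 → {'v': 4, 'w': 2, 'y': 1, 'q': 6, 'p': 5}
info['e'] = 2 → {'v': 4, 'w': 2, 'y': 1, 'q': 6, 'p': 5, 'e': 2}
del 'w' → {'v': 4, 'y': 1, 'q': 6, 'p': 5, 'e': 2}
del 'v' → {'y': 1, 'q': 6, 'p': 5, 'e': 2}

{'y': 1, 'q': 6, 'p': 5, 'e': 2}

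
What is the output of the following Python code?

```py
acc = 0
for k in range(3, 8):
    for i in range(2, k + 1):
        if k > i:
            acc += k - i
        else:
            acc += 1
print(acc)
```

k=3,i=2: 3>2, acc = 0+1 = 1
k=3,i=3: not 3>3, acc = 1+1 = 2
k=4,i=2: 4>2, acc = 2+2 = 4
k=4,i=3: 4>3, acc = 4+1 = 5
k=4,i=4: not 4>4, acc = 5+1 = 6
k=5,i=2: 5>2, acc = 6+3 = 9
k=5,i=3: 5>3, acc = 9+2 = 11
k=5,i=4: 5>4, acc = 11+1 = 12
k=5,i=5: not 5>5, acc = 12+1 = 13
k=6,i=2: 6>2, acc = 13+4 = 17
k=6,i=3: 6>3, acc = 17+3 = 20
k=6,i=4: 6>4, acc = 20+2 = 22
k=6,i=5: 6>5, acc = 22+1 = 23
k=6,i=6: not 6>6, acc = 23+1 = 24
k=7,i=2: 7>2, acc = 24+5 = 29
k=7,i=3: 7>3, acc = 29+4 = 33
k=7,i=4: 7>4, acc = 33+3 = 36
k=7,i=5: 7>5, acc = 36+2 = 38
k=7,i=6: 7>6, acc = 38+1 = 39
k=7,i=7: not 7>7, acc = 39+1 = 40

40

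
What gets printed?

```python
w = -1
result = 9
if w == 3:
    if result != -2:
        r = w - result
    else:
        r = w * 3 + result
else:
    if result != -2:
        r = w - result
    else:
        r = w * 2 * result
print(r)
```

-10

w=-1, result=9
w == 3 is False; result != -2 is True
→ r = w - result = -10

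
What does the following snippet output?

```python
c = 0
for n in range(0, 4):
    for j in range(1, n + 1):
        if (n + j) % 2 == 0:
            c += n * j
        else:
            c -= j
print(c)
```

n=1,j=1: even sum, c = 0+1 = 1
n=2,j=1: odd sum, c = 1-1 = 0
n=2,j=2: even sum, c = 0+4 = 4
n=3,j=1: even sum, c = 4+3 = 7
n=3,j=2: odd sum, c = 7-2 = 5
n=3,j=3: even sum, c = 5+9 = 14

14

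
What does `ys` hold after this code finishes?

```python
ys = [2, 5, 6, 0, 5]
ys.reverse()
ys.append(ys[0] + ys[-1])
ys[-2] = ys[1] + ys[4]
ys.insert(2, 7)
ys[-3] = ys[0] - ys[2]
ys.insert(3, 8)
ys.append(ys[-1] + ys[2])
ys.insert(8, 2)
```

reverse → [5, 0, 6, 5, 2]
append ys[0]+ys[-1] = 5+2 = 7 → [5, 0, 6, 5, 2, 7]
ys[-2] = ys[1]+ys[4] = 0+2 = 2 → [5, 0, 6, 5, 2, 7]
insert 7 at 2 → [5, 0, 7, 6, 5, 2, 7]
ys[-3] = ys[0]-ys[2] = 5-7 = -2 → [5, 0, 7, 6, -2, 2, 7]
insert 8 at 3 → [5, 0, 7, 8, 6, -2, 2, 7]
append ys[-1]+ys[2] = 7+7 = 14 → [5, 0, 7, 8, 6, -2, 2, 7, 14]
insert 2 at 8 → [5, 0, 7, 8, 6, -2, 2, 7, 2, 14]

[5, 0, 7, 8, 6, -2, 2, 7, 2, 14]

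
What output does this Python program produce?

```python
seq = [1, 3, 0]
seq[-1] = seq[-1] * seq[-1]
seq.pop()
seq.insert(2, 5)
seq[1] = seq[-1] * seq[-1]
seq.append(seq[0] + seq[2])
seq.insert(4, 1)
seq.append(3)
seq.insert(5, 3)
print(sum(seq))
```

seq[-1] = seq[-1]*seq[-1] = 0*0 = 0 → [1, 3, 0]
pop() removes 0 → [1, 3]
insert 5 at 2 → [1, 3, 5]
seq[1] = seq[-1]*seq[-1] = 5*5 = 25 → [1, 25, 5]
append seq[0]+seq[2] = 1+5 = 6 → [1, 25, 5, 6]
insert 1 at 4 → [1, 25, 5, 6, 1]
append 3 → [1, 25, 5, 6, 1, 3]
insert 3 at 5 → [1, 25, 5, 6, 1, 3, 3]
sum = 44

44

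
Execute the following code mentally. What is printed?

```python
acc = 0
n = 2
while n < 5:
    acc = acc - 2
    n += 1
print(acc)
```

-6

n=2: acc = 0-2 = -2
n=3: acc = (-2)-2 = -4
n=4: acc = (-4)-2 = -6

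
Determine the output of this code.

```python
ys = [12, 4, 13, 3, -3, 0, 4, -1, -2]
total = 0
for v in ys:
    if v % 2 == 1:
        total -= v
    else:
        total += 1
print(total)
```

-7

v=12: not odd, total = 0+1 = 1
v=4: not odd, total = 1+1 = 2
v=13: odd, total = 2-13 = -11
v=3: odd, total = (-11)-3 = -14
v=-3: odd, total = (-14)-(-3) = -11
v=0: not odd, total = (-11)+1 = -10
v=4: not odd, total = (-10)+1 = -9
v=-1: odd, total = (-9)-(-1) = -8
v=-2: not odd, total = (-8)+1 = -7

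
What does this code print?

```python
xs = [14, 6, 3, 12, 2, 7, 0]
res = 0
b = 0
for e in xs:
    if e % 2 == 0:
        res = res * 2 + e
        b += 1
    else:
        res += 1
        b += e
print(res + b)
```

e=14: even, res = 0*2+14 = 14; b=1
e=6: even, res = 14*2+6 = 34; b=2
e=3: not even, res = 34+1 = 35; b=5
e=12: even, res = 35*2+12 = 82; b=6
e=2: even, res = 82*2+2 = 166; b=7
e=7: not even, res = 166+1 = 167; b=14
e=0: even, res = 167*2+0 = 334; b=15
res+b = 334+15 = 349

349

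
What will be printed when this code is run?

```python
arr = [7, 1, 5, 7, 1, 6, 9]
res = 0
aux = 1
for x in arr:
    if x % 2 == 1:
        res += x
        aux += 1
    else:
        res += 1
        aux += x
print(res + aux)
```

x=7: odd, res = 0+7 = 7; aux=2
x=1: odd, res = 7+1 = 8; aux=3
x=5: odd, res = 8+5 = 13; aux=4
x=7: odd, res = 13+7 = 20; aux=5
x=1: odd, res = 20+1 = 21; aux=6
x=6: not odd, res = 21+1 = 22; aux=12
x=9: odd, res = 22+9 = 31; aux=13
res+aux = 31+13 = 44

44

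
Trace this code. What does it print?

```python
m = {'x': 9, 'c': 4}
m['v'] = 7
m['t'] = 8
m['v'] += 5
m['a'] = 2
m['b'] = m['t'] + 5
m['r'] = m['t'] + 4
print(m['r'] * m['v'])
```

144

m['v'] = 7 → {'x': 9, 'c': 4, 'v': 7}
m['t'] = 8 → {'x': 9, 'c': 4, 'v': 7, 't': 8}
m['v'] = 7+5 = 12 → {'x': 9, 'c': 4, 'v': 12, 't': 8}
m['a'] = 2 → {'x': 9, 'c': 4, 'v': 12, 't': 8, 'a': 2}
m['b'] = m['t']+5 = 13 → {'x': 9, 'c': 4, 'v': 12, 't': 8, 'a': 2, 'b': 13}
m['r'] = m['t']+4 = 12 → {'x': 9, 'c': 4, 'v': 12, 't': 8, 'a': 2, 'b': 13, 'r': 12}
m['r']*m['v'] = 12*12 = 144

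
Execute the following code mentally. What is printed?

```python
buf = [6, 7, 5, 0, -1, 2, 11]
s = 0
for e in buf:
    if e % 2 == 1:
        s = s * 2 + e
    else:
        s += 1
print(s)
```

e=6: not odd, s = 0+1 = 1
e=7: odd, s = 1*2+7 = 9
e=5: odd, s = 9*2+5 = 23
e=0: not odd, s = 23+1 = 24
e=-1: odd, s = 24*2+(-1) = 47
e=2: not odd, s = 47+1 = 48
e=11: odd, s = 48*2+11 = 107

107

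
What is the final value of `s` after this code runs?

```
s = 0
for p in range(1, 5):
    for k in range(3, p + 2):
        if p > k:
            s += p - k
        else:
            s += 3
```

16

p=2,k=3: not 2>3, s = 0+3 = 3
p=3,k=3: not 3>3, s = 3+3 = 6
p=3,k=4: not 3>4, s = 6+3 = 9
p=4,k=3: 4>3, s = 9+1 = 10
p=4,k=4: not 4>4, s = 10+3 = 13
p=4,k=5: not 4>5, s = 13+3 = 16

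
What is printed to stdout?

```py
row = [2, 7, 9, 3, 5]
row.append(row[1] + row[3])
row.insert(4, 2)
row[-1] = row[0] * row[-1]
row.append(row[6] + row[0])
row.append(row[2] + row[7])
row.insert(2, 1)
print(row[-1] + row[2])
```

append row[1]+row[3] = 7+3 = 10 → [2, 7, 9, 3, 5, 10]
insert 2 at 4 → [2, 7, 9, 3, 2, 5, 10]
row[-1] = row[0]*row[-1] = 2*10 = 20 → [2, 7, 9, 3, 2, 5, 20]
append row[6]+row[0] = 20+2 = 22 → [2, 7, 9, 3, 2, 5, 20, 22]
append row[2]+row[7] = 9+22 = 31 → [2, 7, 9, 3, 2, 5, 20, 22, 31]
insert 1 at 2 → [2, 7, 1, 9, 3, 2, 5, 20, 22, 31]
row[-1]+row[2] = 31+1 = 32

32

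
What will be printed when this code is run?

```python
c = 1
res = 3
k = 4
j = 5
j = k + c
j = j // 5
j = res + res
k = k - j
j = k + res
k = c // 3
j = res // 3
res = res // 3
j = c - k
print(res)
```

j = 4+1 = 5
j = 5//5 = 1
j = 3+3 = 6
k = 4-6 = -2
j = (-2)+3 = 1
k = 1//3 = 0
j = 3//3 = 1
res = 3//3 = 1
j = 1-0 = 1

1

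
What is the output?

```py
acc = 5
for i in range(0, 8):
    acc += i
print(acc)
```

i=0: acc = 5+0 = 5
i=1: acc = 5+1 = 6
i=2: acc = 6+2 = 8
i=3: acc = 8+3 = 11
i=4: acc = 11+4 = 15
i=5: acc = 15+5 = 20
i=6: acc = 20+6 = 26
i=7: acc = 26+7 = 33

33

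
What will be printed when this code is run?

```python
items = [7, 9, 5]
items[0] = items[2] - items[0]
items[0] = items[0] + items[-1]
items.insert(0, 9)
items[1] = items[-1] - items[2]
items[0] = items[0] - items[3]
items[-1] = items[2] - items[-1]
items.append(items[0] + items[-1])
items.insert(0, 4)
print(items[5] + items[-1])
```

items[0] = items[2]-items[0] = 5-7 = -2 → [-2, 9, 5]
items[0] = items[0]+items[-1] = (-2)+5 = 3 → [3, 9, 5]
insert 9 at 0 → [9, 3, 9, 5]
items[1] = items[-1]-items[2] = 5-9 = -4 → [9, -4, 9, 5]
items[0] = items[0]-items[3] = 9-5 = 4 → [4, -4, 9, 5]
items[-1] = items[2]-items[-1] = 9-5 = 4 → [4, -4, 9, 4]
append items[0]+items[-1] = 4+4 = 8 → [4, -4, 9, 4, 8]
insert 4 at 0 → [4, 4, -4, 9, 4, 8]
items[5]+items[-1] = 8+8 = 16

16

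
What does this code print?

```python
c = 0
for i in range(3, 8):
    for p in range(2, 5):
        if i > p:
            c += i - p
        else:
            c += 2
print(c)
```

37

i=3,p=2: 3>2, c = 0+1 = 1
i=3,p=3: not 3>3, c = 1+2 = 3
i=3,p=4: not 3>4, c = 3+2 = 5
i=4,p=2: 4>2, c = 5+2 = 7
i=4,p=3: 4>3, c = 7+1 = 8
i=4,p=4: not 4>4, c = 8+2 = 10
i=5,p=2: 5>2, c = 10+3 = 13
i=5,p=3: 5>3, c = 13+2 = 15
i=5,p=4: 5>4, c = 15+1 = 16
i=6,p=2: 6>2, c = 16+4 = 20
i=6,p=3: 6>3, c = 20+3 = 23
i=6,p=4: 6>4, c = 23+2 = 25
i=7,p=2: 7>2, c = 25+5 = 30
i=7,p=3: 7>3, c = 30+4 = 34
i=7,p=4: 7>4, c = 34+3 = 37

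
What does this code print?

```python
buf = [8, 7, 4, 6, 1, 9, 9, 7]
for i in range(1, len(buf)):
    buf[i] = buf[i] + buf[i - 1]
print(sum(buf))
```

i=1: buf[1] = 7+8 = 15 → [8, 15, 4, 6, 1, 9, 9, 7]
i=2: buf[2] = 4+15 = 19 → [8, 15, 19, 6, 1, 9, 9, 7]
i=3: buf[3] = 6+19 = 25 → [8, 15, 19, 25, 1, 9, 9, 7]
i=4: buf[4] = 1+25 = 26 → [8, 15, 19, 25, 26, 9, 9, 7]
i=5: buf[5] = 9+26 = 35 → [8, 15, 19, 25, 26, 35, 9, 7]
i=6: buf[6] = 9+35 = 44 → [8, 15, 19, 25, 26, 35, 44, 7]
i=7: buf[7] = 7+44 = 51 → [8, 15, 19, 25, 26, 35, 44, 51]
sum = 223

223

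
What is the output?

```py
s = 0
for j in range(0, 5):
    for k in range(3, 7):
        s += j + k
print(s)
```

130

j=0,k=3: s = 0+3 = 3
j=0,k=4: s = 3+4 = 7
j=0,k=5: s = 7+5 = 12
j=0,k=6: s = 12+6 = 18
j=1,k=3: s = 18+4 = 22
j=1,k=4: s = 22+5 = 27
j=1,k=5: s = 27+6 = 33
j=1,k=6: s = 33+7 = 40
j=2,k=3: s = 40+5 = 45
j=2,k=4: s = 45+6 = 51
j=2,k=5: s = 51+7 = 58
j=2,k=6: s = 58+8 = 66
j=3,k=3: s = 66+6 = 72
j=3,k=4: s = 72+7 = 79
j=3,k=5: s = 79+8 = 87
j=3,k=6: s = 87+9 = 96
j=4,k=3: s = 96+7 = 103
j=4,k=4: s = 103+8 = 111
j=4,k=5: s = 111+9 = 120
j=4,k=6: s = 120+10 = 130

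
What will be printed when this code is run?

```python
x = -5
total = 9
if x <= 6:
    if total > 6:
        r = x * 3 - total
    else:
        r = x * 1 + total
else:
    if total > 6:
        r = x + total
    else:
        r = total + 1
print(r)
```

x=-5, total=9
x <= 6 is True; total > 6 is True
→ r = x * 3 - total = -24

-24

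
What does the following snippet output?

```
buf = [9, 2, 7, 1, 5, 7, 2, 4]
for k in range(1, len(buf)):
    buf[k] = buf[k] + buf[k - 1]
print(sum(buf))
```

k=1: buf[1] = 2+9 = 11 → [9, 11, 7, 1, 5, 7, 2, 4]
k=2: buf[2] = 7+11 = 18 → [9, 11, 18, 1, 5, 7, 2, 4]
k=3: buf[3] = 1+18 = 19 → [9, 11, 18, 19, 5, 7, 2, 4]
k=4: buf[4] = 5+19 = 24 → [9, 11, 18, 19, 24, 7, 2, 4]
k=5: buf[5] = 7+24 = 31 → [9, 11, 18, 19, 24, 31, 2, 4]
k=6: buf[6] = 2+31 = 33 → [9, 11, 18, 19, 24, 31, 33, 4]
k=7: buf[7] = 4+33 = 37 → [9, 11, 18, 19, 24, 31, 33, 37]
sum = 182

182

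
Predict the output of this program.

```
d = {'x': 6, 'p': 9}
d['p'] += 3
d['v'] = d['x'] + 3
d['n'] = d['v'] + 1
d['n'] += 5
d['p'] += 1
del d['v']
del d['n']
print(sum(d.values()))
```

d['p'] = 9+3 = 12 → {'x': 6, 'p': 12}
d['v'] = d['x']+3 = 9 → {'x': 6, 'p': 12, 'v': 9}
d['n'] = d['v']+1 = 10 → {'x': 6, 'p': 12, 'v': 9, 'n': 10}
d['n'] = 10+5 = 15 → {'x': 6, 'p': 12, 'v': 9, 'n': 15}
d['p'] = 12+1 = 13 → {'x': 6, 'p': 13, 'v': 9, 'n': 15}
del 'v' → {'x': 6, 'p': 13, 'n': 15}
del 'n' → {'x': 6, 'p': 13}
sum of values = 19

19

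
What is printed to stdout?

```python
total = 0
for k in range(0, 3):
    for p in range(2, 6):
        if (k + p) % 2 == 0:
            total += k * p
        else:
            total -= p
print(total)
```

-2

k=0,p=2: even sum, total = 0+0 = 0
k=0,p=3: odd sum, total = 0-3 = -3
k=0,p=4: even sum, total = (-3)+0 = -3
k=0,p=5: odd sum, total = (-3)-5 = -8
k=1,p=2: odd sum, total = (-8)-2 = -10
k=1,p=3: even sum, total = (-10)+3 = -7
k=1,p=4: odd sum, total = (-7)-4 = -11
k=1,p=5: even sum, total = (-11)+5 = -6
k=2,p=2: even sum, total = (-6)+4 = -2
k=2,p=3: odd sum, total = (-2)-3 = -5
k=2,p=4: even sum, total = (-5)+8 = 3
k=2,p=5: odd sum, total = 3-5 = -2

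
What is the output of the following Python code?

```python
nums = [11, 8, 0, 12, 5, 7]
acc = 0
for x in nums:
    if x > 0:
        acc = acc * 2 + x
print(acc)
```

x=11: >0, acc = 0*2+11 = 11
x=8: >0, acc = 11*2+8 = 30
x=0: not >0
x=12: >0, acc = 30*2+12 = 72
x=5: >0, acc = 72*2+5 = 149
x=7: >0, acc = 149*2+7 = 305

305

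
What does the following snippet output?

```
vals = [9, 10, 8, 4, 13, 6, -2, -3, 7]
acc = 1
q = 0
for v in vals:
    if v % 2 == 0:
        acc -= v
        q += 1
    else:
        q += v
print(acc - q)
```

v=9: not even; q=9
v=10: even, acc = 1-10 = -9; q=10
v=8: even, acc = (-9)-8 = -17; q=11
v=4: even, acc = (-17)-4 = -21; q=12
v=13: not even; q=25
v=6: even, acc = (-21)-6 = -27; q=26
v=-2: even, acc = (-27)-(-2) = -25; q=27
v=-3: not even; q=24
v=7: not even; q=31
acc-q = (-25)-31 = -56

-56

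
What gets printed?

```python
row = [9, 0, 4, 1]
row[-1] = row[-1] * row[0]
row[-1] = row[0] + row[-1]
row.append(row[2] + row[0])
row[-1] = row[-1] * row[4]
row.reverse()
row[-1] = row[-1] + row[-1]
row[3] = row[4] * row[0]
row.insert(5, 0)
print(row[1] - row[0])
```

-151

row[-1] = row[-1]*row[0] = 1*9 = 9 → [9, 0, 4, 9]
row[-1] = row[0]+row[-1] = 9+9 = 18 → [9, 0, 4, 18]
append row[2]+row[0] = 4+9 = 13 → [9, 0, 4, 18, 13]
row[-1] = row[-1]*row[4] = 13*13 = 169 → [9, 0, 4, 18, 169]
reverse → [169, 18, 4, 0, 9]
row[-1] = row[-1]+row[-1] = 9+9 = 18 → [169, 18, 4, 0, 18]
row[3] = row[4]*row[0] = 18*169 = 3042 → [169, 18, 4, 3042, 18]
insert 0 at 5 → [169, 18, 4, 3042, 18, 0]
row[1]-row[0] = 18-169 = -151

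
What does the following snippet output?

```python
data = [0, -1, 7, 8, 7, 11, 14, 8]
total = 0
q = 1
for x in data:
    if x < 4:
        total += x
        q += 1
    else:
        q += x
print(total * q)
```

-58

x=0: <4, total = 0+0 = 0; q=2
x=-1: <4, total = 0+(-1) = -1; q=3
x=7: not <4; q=10
x=8: not <4; q=18
x=7: not <4; q=25
x=11: not <4; q=36
x=14: not <4; q=50
x=8: not <4; q=58
total*q = (-1)*58 = -58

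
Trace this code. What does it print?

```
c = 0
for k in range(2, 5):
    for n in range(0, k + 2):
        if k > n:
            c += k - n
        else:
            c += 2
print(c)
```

31

k=2,n=0: 2>0, c = 0+2 = 2
k=2,n=1: 2>1, c = 2+1 = 3
k=2,n=2: not 2>2, c = 3+2 = 5
k=2,n=3: not 2>3, c = 5+2 = 7
k=3,n=0: 3>0, c = 7+3 = 10
k=3,n=1: 3>1, c = 10+2 = 12
k=3,n=2: 3>2, c = 12+1 = 13
k=3,n=3: not 3>3, c = 13+2 = 15
k=3,n=4: not 3>4, c = 15+2 = 17
k=4,n=0: 4>0, c = 17+4 = 21
k=4,n=1: 4>1, c = 21+3 = 24
k=4,n=2: 4>2, c = 24+2 = 26
k=4,n=3: 4>3, c = 26+1 = 27
k=4,n=4: not 4>4, c = 27+2 = 29
k=4,n=5: not 4>5, c = 29+2 = 31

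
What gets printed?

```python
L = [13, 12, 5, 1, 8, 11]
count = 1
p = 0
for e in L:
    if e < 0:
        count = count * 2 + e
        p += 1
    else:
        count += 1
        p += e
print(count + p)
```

57

e=13: not <0, count = 1+1 = 2; p=13
e=12: not <0, count = 2+1 = 3; p=25
e=5: not <0, count = 3+1 = 4; p=30
e=1: not <0, count = 4+1 = 5; p=31
e=8: not <0, count = 5+1 = 6; p=39
e=11: not <0, count = 6+1 = 7; p=50
count+p = 7+50 = 57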